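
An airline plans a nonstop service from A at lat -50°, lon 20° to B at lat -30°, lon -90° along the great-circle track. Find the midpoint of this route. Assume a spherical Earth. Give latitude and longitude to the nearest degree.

≈ lat -55°, lon -47°

Convert each endpoint to a unit vector on the sphere (x = cos φ cos λ, y = cos φ sin λ, z = sin φ).
The central angle between the endpoints is δ = arccos(p₁·p₂) ≈ 1.377 rad (78.9°).
Interpolate at f = 1/2 with slerp weights a = sin((1−f)δ)/sin δ ≈ 0.647, b = sin(fδ)/sin δ ≈ 0.647.
p = a·p₁ + b·p₂ ≈ (0.391, -0.418, -0.820); φ = arcsin(p_z) ≈ -55.06°, λ = atan2(p_y, p_x) ≈ -46.93°.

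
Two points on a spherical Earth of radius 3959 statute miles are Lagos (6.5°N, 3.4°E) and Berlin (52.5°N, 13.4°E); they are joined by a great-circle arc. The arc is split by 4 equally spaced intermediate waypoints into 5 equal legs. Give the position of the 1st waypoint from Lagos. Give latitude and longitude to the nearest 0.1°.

≈ 15.7°N, 4.8°E

From cos δ = sin φ₁ sin φ₂ + cos φ₁ cos φ₂ cos Δλ, the central angle is δ ≈ 0.816 rad (46.7°).
Interpolate at f = 1/5 with slerp weights a = sin((1−f)δ)/sin δ ≈ 0.834, b = sin(fδ)/sin δ ≈ 0.223.
p = a·p₁ + b·p₂ ≈ (0.959, 0.081, 0.271); φ = arcsin(p_z) ≈ 15.74°, λ = atan2(p_y, p_x) ≈ 4.80°.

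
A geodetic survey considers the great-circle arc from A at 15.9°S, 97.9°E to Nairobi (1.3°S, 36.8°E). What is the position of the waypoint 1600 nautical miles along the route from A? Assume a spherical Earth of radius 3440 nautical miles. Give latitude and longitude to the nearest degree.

≈ 11°S, 71°E

Write both endpoints as unit vectors p₁, p₂ with components (cos φ cos λ, cos φ sin λ, sin φ).
The central angle between the endpoints is δ = arccos(p₁·p₂) ≈ 1.080 rad (61.9°). The total great-circle distance is δ·R ≈ 1.080 × 3440 ≈ 3717 nmi, so the target fraction is f = 1600/3717 ≈ 0.430.
Interpolate at f ≈ 0.430 with slerp weights a = sin((1−f)δ)/sin δ ≈ 0.654, b = sin(fδ)/sin δ ≈ 0.508.
p = a·p₁ + b·p₂ ≈ (0.321, 0.928, -0.191); φ = arcsin(p_z) ≈ -11.00°, λ = atan2(p_y, p_x) ≈ 70.94°.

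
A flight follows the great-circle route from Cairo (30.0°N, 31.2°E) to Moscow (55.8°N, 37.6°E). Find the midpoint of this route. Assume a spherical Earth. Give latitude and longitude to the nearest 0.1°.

Write both endpoints as unit vectors p₁, p₂ with components (cos φ cos λ, cos φ sin λ, sin φ).
The central angle between the endpoints is δ = arccos(p₁·p₂) ≈ 0.457 rad (26.2°).
Interpolate at f = 1/2 with slerp weights a = sin((1−f)δ)/sin δ ≈ 0.513, b = sin(fδ)/sin δ ≈ 0.513.
p = a·p₁ + b·p₂ ≈ (0.609, 0.406, 0.681); φ = arcsin(p_z) ≈ 42.94°, λ = atan2(p_y, p_x) ≈ 33.72°.

≈ 42.9°N, 33.7°E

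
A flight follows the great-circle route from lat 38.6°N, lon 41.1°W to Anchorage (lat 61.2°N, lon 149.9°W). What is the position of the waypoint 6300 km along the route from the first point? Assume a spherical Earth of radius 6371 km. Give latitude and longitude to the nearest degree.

≈ lat 65°N, lon 134°W

Convert each endpoint to a unit vector on the sphere (x = cos φ cos λ, y = cos φ sin λ, z = sin φ).
The central angle between the endpoints is δ = arccos(p₁·p₂) ≈ 1.131 rad (64.8°). The total great-circle distance is δ·R ≈ 1.131 × 6371 ≈ 7208 km, so the target fraction is f = 6300/7208 ≈ 0.874.
Interpolate at f ≈ 0.874 with slerp weights a = sin((1−f)δ)/sin δ ≈ 0.157, b = sin(fδ)/sin δ ≈ 0.923.
p = a·p₁ + b·p₂ ≈ (-0.292, -0.304, 0.907); φ = arcsin(p_z) ≈ 65.07°, λ = atan2(p_y, p_x) ≈ -133.90°.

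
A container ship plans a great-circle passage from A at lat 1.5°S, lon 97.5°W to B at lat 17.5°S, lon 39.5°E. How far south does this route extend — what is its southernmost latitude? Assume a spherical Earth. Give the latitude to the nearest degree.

The great circle lies in the plane with unit normal n̂ = (p₁ × p₂)/|p₁ × p₂|.
Here n̂_z ≈ +0.898; the vertex latitude is φ_max = arccos|n̂_z| ≈ 26.2°.
Check via Clairaut: cos φ_max = |cos φ₁| · sin C = cos(1.5°)·sin(116.1°) ≈ 0.898, again giving ≈ 26.2°.

≈ 26°S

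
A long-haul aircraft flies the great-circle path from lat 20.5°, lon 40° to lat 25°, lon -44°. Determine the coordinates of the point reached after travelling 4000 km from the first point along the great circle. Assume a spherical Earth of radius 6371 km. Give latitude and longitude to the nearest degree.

≈ lat 29°, lon 1°

From cos δ = sin φ₁ sin φ₂ + cos φ₁ cos φ₂ cos Δλ, the central angle is δ ≈ 1.332 rad (76.3°). The total great-circle distance is δ·R ≈ 1.332 × 6371 ≈ 8485 km, so the target fraction is f = 4000/8485 ≈ 0.471.
Interpolate at f ≈ 0.471 with slerp weights a = sin((1−f)δ)/sin δ ≈ 0.666, b = sin(fδ)/sin δ ≈ 0.605.
p = a·p₁ + b·p₂ ≈ (0.872, 0.020, 0.489); φ = arcsin(p_z) ≈ 29.26°, λ = atan2(p_y, p_x) ≈ 1.34°.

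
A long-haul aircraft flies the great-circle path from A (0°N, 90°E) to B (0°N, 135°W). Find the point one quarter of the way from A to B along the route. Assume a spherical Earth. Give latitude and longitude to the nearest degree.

≈ (0°N, 124°E)

Write both endpoints as unit vectors p₁, p₂ with components (cos φ cos λ, cos φ sin λ, sin φ).
The central angle between the endpoints is δ = arccos(p₁·p₂) ≈ 2.356 rad (135.0°).
Interpolate at f = 1/4 with slerp weights a = sin((1−f)δ)/sin δ ≈ 1.387, b = sin(fδ)/sin δ ≈ 0.786.
p = a·p₁ + b·p₂ ≈ (-0.556, 0.831, 0.000); φ = arcsin(p_z) ≈ 0.00°, λ = atan2(p_y, p_x) ≈ 123.75°.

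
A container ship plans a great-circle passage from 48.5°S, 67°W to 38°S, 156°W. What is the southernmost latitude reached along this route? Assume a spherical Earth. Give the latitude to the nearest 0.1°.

≈ 53.7°S

The great circle lies in the plane with unit normal n̂ = (p₁ × p₂)/|p₁ × p₂|.
Here n̂_z ≈ -0.592; the vertex latitude is φ_max = arccos|n̂_z| ≈ 53.7°.
Check via Clairaut: cos φ_max = |cos φ₁| · sin C = cos(48.5°)·sin(116.8°) ≈ 0.592, again giving ≈ 53.7°.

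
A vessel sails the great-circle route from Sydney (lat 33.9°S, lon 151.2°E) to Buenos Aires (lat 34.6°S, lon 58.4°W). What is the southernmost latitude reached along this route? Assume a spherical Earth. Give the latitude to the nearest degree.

The great circle lies in the plane with unit normal n̂ = (p₁ × p₂)/|p₁ × p₂|.
Here n̂_z ≈ +0.351; the vertex latitude is φ_max = arccos|n̂_z| ≈ 69.4°.

≈ 69°S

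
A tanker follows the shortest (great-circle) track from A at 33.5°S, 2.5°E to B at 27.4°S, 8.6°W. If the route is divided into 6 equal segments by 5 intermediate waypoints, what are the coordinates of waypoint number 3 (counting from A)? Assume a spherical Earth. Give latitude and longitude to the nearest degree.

Convert each endpoint to a unit vector on the sphere (x = cos φ cos λ, y = cos φ sin λ, z = sin φ).
The central angle between the endpoints is δ = arccos(p₁·p₂) ≈ 0.198 rad (11.3°).
Interpolate at f = 3/6 with slerp weights a = sin((1−f)δ)/sin δ ≈ 0.502, b = sin(fδ)/sin δ ≈ 0.502.
p = a·p₁ + b·p₂ ≈ (0.860, -0.048, -0.509); φ = arcsin(p_z) ≈ -30.57°, λ = atan2(p_y, p_x) ≈ -3.22°.

≈ 31°S, 3°W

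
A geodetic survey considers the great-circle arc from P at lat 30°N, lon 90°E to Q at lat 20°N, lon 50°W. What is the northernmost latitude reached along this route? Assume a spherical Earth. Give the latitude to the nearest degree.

The great circle lies in the plane with unit normal n̂ = (p₁ × p₂)/|p₁ × p₂|.
Here n̂_z ≈ -0.587; the vertex latitude is φ_max = arccos|n̂_z| ≈ 54.1°.
Check via Clairaut: cos φ_max = |cos φ₁| · sin C = cos(30.0°)·sin(42.6°) ≈ 0.587, again giving ≈ 54.1°.

≈ 54°N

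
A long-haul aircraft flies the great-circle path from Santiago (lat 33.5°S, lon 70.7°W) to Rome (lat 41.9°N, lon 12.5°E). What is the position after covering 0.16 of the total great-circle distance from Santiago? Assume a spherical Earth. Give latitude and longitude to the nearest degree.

≈ lat 22°S, lon 56°W

Convert each endpoint to a unit vector on the sphere (x = cos φ cos λ, y = cos φ sin λ, z = sin φ).
The central angle between the endpoints is δ = arccos(p₁·p₂) ≈ 1.870 rad (107.2°).
Interpolate at f = 0.16 with slerp weights a = sin((1−f)δ)/sin δ ≈ 1.047, b = sin(fδ)/sin δ ≈ 0.309.
p = a·p₁ + b·p₂ ≈ (0.513, -0.774, -0.372); φ = arcsin(p_z) ≈ -21.81°, λ = atan2(p_y, p_x) ≈ -56.48°.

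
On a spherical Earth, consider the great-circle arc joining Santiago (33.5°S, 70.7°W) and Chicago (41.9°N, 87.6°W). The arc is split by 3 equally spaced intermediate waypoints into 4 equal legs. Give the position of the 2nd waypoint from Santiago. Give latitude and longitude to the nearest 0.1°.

≈ (4.2°N, 78.7°W)

Convert each endpoint to a unit vector on the sphere (x = cos φ cos λ, y = cos φ sin λ, z = sin φ).
The central angle between the endpoints is δ = arccos(p₁·p₂) ≈ 1.344 rad (77.0°).
Interpolate at f = 2/4 with slerp weights a = sin((1−f)δ)/sin δ ≈ 0.639, b = sin(fδ)/sin δ ≈ 0.639.
p = a·p₁ + b·p₂ ≈ (0.196, -0.978, 0.074); φ = arcsin(p_z) ≈ 4.25°, λ = atan2(p_y, p_x) ≈ -78.67°.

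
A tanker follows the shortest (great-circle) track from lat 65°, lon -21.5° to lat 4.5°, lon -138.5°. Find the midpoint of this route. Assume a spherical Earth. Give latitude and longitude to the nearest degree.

The haversine formula gives a central angle δ ≈ 1.691 rad (96.9°) between the endpoints.
Interpolate at f = 1/2 with slerp weights a = sin((1−f)δ)/sin δ ≈ 0.754, b = sin(fδ)/sin δ ≈ 0.754.
p = a·p₁ + b·p₂ ≈ (-0.266, -0.615, 0.742); φ = arcsin(p_z) ≈ 47.93°, λ = atan2(p_y, p_x) ≈ -113.43°.

≈ lat 48°, lon -113°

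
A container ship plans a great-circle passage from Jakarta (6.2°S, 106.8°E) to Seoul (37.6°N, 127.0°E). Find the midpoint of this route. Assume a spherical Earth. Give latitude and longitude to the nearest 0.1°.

Write both endpoints as unit vectors p₁, p₂ with components (cos φ cos λ, cos φ sin λ, sin φ).
The central angle between the endpoints is δ = arccos(p₁·p₂) ≈ 0.832 rad (47.7°).
Interpolate at f = 1/2 with slerp weights a = sin((1−f)δ)/sin δ ≈ 0.547, b = sin(fδ)/sin δ ≈ 0.547.
p = a·p₁ + b·p₂ ≈ (-0.418, 0.866, 0.274); φ = arcsin(p_z) ≈ 15.93°, λ = atan2(p_y, p_x) ≈ 115.75°.

≈ 15.9°N, 115.7°E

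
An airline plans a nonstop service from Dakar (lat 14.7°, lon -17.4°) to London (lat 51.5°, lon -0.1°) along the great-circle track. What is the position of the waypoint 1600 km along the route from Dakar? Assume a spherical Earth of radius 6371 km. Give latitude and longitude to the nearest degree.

Convert each endpoint to a unit vector on the sphere (x = cos φ cos λ, y = cos φ sin λ, z = sin φ).
The central angle between the endpoints is δ = arccos(p₁·p₂) ≈ 0.686 rad (39.3°). The total great-circle distance is δ·R ≈ 0.686 × 6371 ≈ 4373 km, so the target fraction is f = 1600/4373 ≈ 0.366.
Interpolate at f ≈ 0.366 with slerp weights a = sin((1−f)δ)/sin δ ≈ 0.665, b = sin(fδ)/sin δ ≈ 0.392.
p = a·p₁ + b·p₂ ≈ (0.858, -0.193, 0.476); φ = arcsin(p_z) ≈ 28.40°, λ = atan2(p_y, p_x) ≈ -12.67°.

≈ lat 28°, lon -13°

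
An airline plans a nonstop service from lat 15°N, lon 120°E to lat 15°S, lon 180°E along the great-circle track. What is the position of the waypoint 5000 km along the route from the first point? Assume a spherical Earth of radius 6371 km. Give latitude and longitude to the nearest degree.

From cos δ = sin φ₁ sin φ₂ + cos φ₁ cos φ₂ cos Δλ, the central angle is δ ≈ 1.160 rad (66.5°). The total great-circle distance is δ·R ≈ 1.160 × 6371 ≈ 7389 km, so the target fraction is f = 5000/7389 ≈ 0.677.
Interpolate at f ≈ 0.677 with slerp weights a = sin((1−f)δ)/sin δ ≈ 0.400, b = sin(fδ)/sin δ ≈ 0.771.
p = a·p₁ + b·p₂ ≈ (-0.938, 0.334, -0.096); φ = arcsin(p_z) ≈ -5.52°, λ = atan2(p_y, p_x) ≈ 160.38°.

≈ lat 6°S, lon 160°E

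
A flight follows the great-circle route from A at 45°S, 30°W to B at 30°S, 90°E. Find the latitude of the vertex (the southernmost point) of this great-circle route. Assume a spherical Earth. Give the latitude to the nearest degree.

The great circle lies in the plane with unit normal n̂ = (p₁ × p₂)/|p₁ × p₂|.
Here n̂_z ≈ +0.531; the vertex latitude is φ_max = arccos|n̂_z| ≈ 57.9°.

≈ 58°S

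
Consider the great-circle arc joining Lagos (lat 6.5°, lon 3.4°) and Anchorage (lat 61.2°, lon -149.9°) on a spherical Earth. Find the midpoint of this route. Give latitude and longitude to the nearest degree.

Write both endpoints as unit vectors p₁, p₂ with components (cos φ cos λ, cos φ sin λ, sin φ).
The central angle between the endpoints is δ = arccos(p₁·p₂) ≈ 1.905 rad (109.2°).
Interpolate at f = 1/2 with slerp weights a = sin((1−f)δ)/sin δ ≈ 0.863, b = sin(fδ)/sin δ ≈ 0.863.
p = a·p₁ + b·p₂ ≈ (0.496, -0.158, 0.854); φ = arcsin(p_z) ≈ 58.63°, λ = atan2(p_y, p_x) ≈ -17.62°.

≈ lat 59°, lon -18°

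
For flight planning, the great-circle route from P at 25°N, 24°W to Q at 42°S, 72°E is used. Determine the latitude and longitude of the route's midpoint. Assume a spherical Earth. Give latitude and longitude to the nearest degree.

≈ 13°S, 18°E

The haversine formula gives a central angle δ ≈ 1.932 rad (110.7°) between the endpoints.
Interpolate at f = 1/2 with slerp weights a = sin((1−f)δ)/sin δ ≈ 0.879, b = sin(fδ)/sin δ ≈ 0.879.
p = a·p₁ + b·p₂ ≈ (0.930, 0.297, -0.217); φ = arcsin(p_z) ≈ -12.52°, λ = atan2(p_y, p_x) ≈ 17.73°.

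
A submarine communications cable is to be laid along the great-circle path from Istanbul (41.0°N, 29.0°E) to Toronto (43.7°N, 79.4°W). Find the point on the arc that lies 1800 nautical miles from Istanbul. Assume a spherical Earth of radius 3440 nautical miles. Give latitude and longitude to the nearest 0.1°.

Convert each endpoint to a unit vector on the sphere (x = cos φ cos λ, y = cos φ sin λ, z = sin φ).
The central angle between the endpoints is δ = arccos(p₁·p₂) ≈ 1.286 rad (73.7°). The total great-circle distance is δ·R ≈ 1.286 × 3440 ≈ 4424 nmi, so the target fraction is f = 1800/4424 ≈ 0.407.
Interpolate at f ≈ 0.407 with slerp weights a = sin((1−f)δ)/sin δ ≈ 0.720, b = sin(fδ)/sin δ ≈ 0.521.
p = a·p₁ + b·p₂ ≈ (0.544, -0.107, 0.832); φ = arcsin(p_z) ≈ 56.31°, λ = atan2(p_y, p_x) ≈ -11.08°.

≈ 56.3°N, 11.1°W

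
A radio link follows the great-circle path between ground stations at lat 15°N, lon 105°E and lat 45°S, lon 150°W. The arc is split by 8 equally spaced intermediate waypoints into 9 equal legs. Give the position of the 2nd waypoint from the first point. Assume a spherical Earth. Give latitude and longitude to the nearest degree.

≈ lat 2°S, lon 123°E

Write both endpoints as unit vectors p₁, p₂ with components (cos φ cos λ, cos φ sin λ, sin φ).
The central angle between the endpoints is δ = arccos(p₁·p₂) ≈ 1.939 rad (111.1°).
Interpolate at f = 2/9 with slerp weights a = sin((1−f)δ)/sin δ ≈ 1.070, b = sin(fδ)/sin δ ≈ 0.448.
p = a·p₁ + b·p₂ ≈ (-0.542, 0.840, -0.040); φ = arcsin(p_z) ≈ -2.27°, λ = atan2(p_y, p_x) ≈ 122.82°.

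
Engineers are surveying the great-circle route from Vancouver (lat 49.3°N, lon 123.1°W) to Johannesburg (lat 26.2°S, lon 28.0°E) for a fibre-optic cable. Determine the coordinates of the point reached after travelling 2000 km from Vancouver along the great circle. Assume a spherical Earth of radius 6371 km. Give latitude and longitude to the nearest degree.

From cos δ = sin φ₁ sin φ₂ + cos φ₁ cos φ₂ cos Δλ, the central angle is δ ≈ 2.581 rad (147.9°). The total great-circle distance is δ·R ≈ 2.581 × 6371 ≈ 16444 km, so the target fraction is f = 2000/16444 ≈ 0.122.
Interpolate at f ≈ 0.122 with slerp weights a = sin((1−f)δ)/sin δ ≈ 1.443, b = sin(fδ)/sin δ ≈ 0.581.
p = a·p₁ + b·p₂ ≈ (-0.054, -0.544, 0.838); φ = arcsin(p_z) ≈ 56.89°, λ = atan2(p_y, p_x) ≈ -95.65°.

≈ lat 57°N, lon 96°W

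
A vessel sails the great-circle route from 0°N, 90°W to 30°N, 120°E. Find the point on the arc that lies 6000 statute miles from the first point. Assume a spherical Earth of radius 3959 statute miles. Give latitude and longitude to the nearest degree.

≈ 49°N, 175°W

Write both endpoints as unit vectors p₁, p₂ with components (cos φ cos λ, cos φ sin λ, sin φ).
The central angle between the endpoints is δ = arccos(p₁·p₂) ≈ 2.419 rad (138.6°). The total great-circle distance is δ·R ≈ 2.419 × 3959 ≈ 9576 mi, so the target fraction is f = 6000/9576 ≈ 0.627.
Interpolate at f ≈ 0.627 with slerp weights a = sin((1−f)δ)/sin δ ≈ 1.187, b = sin(fδ)/sin δ ≈ 1.510.
p = a·p₁ + b·p₂ ≈ (-0.654, -0.055, 0.755); φ = arcsin(p_z) ≈ 49.01°, λ = atan2(p_y, p_x) ≈ -175.17°.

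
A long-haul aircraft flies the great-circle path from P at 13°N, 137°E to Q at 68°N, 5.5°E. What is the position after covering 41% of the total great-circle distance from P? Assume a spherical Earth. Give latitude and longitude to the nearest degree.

≈ 49°N, 122°E

Write both endpoints as unit vectors p₁, p₂ with components (cos φ cos λ, cos φ sin λ, sin φ).
The central angle between the endpoints is δ = arccos(p₁·p₂) ≈ 1.604 rad (91.9°).
Interpolate at f = 0.41 with slerp weights a = sin((1−f)δ)/sin δ ≈ 0.812, b = sin(fδ)/sin δ ≈ 0.612.
p = a·p₁ + b·p₂ ≈ (-0.350, 0.561, 0.750); φ = arcsin(p_z) ≈ 48.56°, λ = atan2(p_y, p_x) ≈ 121.97°.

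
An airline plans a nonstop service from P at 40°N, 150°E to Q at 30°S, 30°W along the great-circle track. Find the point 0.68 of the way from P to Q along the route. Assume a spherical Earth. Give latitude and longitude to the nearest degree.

≈ 24°N, 30°W

From cos δ = sin φ₁ sin φ₂ + cos φ₁ cos φ₂ cos Δλ, the central angle is δ ≈ 2.967 rad (170.0°).
Interpolate at f = 0.68 with slerp weights a = sin((1−f)δ)/sin δ ≈ 4.682, b = sin(fδ)/sin δ ≈ 5.193.
p = a·p₁ + b·p₂ ≈ (0.789, -0.455, 0.413); φ = arcsin(p_z) ≈ 24.40°, λ = atan2(p_y, p_x) ≈ -30.00°.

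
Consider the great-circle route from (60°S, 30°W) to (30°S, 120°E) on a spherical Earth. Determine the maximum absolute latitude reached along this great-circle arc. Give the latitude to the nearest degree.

≈ 77°S

The great circle lies in the plane with unit normal n̂ = (p₁ × p₂)/|p₁ × p₂|.
Here n̂_z ≈ +0.217; the vertex latitude is φ_max = arccos|n̂_z| ≈ 77.5°.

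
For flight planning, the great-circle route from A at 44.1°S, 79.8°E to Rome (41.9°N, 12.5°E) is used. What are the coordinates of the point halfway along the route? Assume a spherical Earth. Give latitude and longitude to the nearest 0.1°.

≈ 1.3°S, 45.5°E

Convert each endpoint to a unit vector on the sphere (x = cos φ cos λ, y = cos φ sin λ, z = sin φ).
The central angle between the endpoints is δ = arccos(p₁·p₂) ≈ 1.832 rad (105.0°).
Interpolate at f = 1/2 with slerp weights a = sin((1−f)δ)/sin δ ≈ 0.821, b = sin(fδ)/sin δ ≈ 0.821.
p = a·p₁ + b·p₂ ≈ (0.701, 0.713, -0.023); φ = arcsin(p_z) ≈ -1.32°, λ = atan2(p_y, p_x) ≈ 45.47°.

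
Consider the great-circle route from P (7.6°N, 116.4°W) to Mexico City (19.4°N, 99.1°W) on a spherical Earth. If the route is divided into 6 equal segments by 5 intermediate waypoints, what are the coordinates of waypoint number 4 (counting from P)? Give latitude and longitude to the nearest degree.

Convert each endpoint to a unit vector on the sphere (x = cos φ cos λ, y = cos φ sin λ, z = sin φ).
The central angle between the endpoints is δ = arccos(p₁·p₂) ≈ 0.358 rad (20.5°).
Interpolate at f = 4/6 with slerp weights a = sin((1−f)δ)/sin δ ≈ 0.340, b = sin(fδ)/sin δ ≈ 0.675.
p = a·p₁ + b·p₂ ≈ (-0.250, -0.930, 0.269); φ = arcsin(p_z) ≈ 15.61°, λ = atan2(p_y, p_x) ≈ -105.07°.

≈ (16°N, 105°W)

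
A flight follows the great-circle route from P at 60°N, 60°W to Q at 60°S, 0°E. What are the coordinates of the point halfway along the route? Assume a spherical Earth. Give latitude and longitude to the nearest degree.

Convert each endpoint to a unit vector on the sphere (x = cos φ cos λ, y = cos φ sin λ, z = sin φ).
The central angle between the endpoints is δ = arccos(p₁·p₂) ≈ 2.246 rad (128.7°).
Interpolate at f = 1/2 with slerp weights a = sin((1−f)δ)/sin δ ≈ 1.155, b = sin(fδ)/sin δ ≈ 1.155.
p = a·p₁ + b·p₂ ≈ (0.866, -0.500, 0.000); φ = arcsin(p_z) ≈ 0.00°, λ = atan2(p_y, p_x) ≈ -30.00°.

≈ 0°N, 30°W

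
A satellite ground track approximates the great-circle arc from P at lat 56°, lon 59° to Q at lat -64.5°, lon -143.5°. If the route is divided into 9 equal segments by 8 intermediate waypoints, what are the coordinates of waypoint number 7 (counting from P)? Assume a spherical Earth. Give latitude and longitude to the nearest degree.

≈ lat -57°, lon 137°

Convert each endpoint to a unit vector on the sphere (x = cos φ cos λ, y = cos φ sin λ, z = sin φ).
The central angle between the endpoints is δ = arccos(p₁·p₂) ≈ 2.899 rad (166.1°).
Interpolate at f = 7/9 with slerp weights a = sin((1−f)δ)/sin δ ≈ 2.499, b = sin(fδ)/sin δ ≈ 3.225.
p = a·p₁ + b·p₂ ≈ (-0.396, 0.372, -0.839); φ = arcsin(p_z) ≈ -57.07°, λ = atan2(p_y, p_x) ≈ 136.83°.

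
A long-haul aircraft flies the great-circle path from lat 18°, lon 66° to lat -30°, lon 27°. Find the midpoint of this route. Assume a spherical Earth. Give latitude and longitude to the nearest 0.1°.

Convert each endpoint to a unit vector on the sphere (x = cos φ cos λ, y = cos φ sin λ, z = sin φ).
The central angle between the endpoints is δ = arccos(p₁·p₂) ≈ 1.064 rad (60.9°).
Interpolate at f = 1/2 with slerp weights a = sin((1−f)δ)/sin δ ≈ 0.580, b = sin(fδ)/sin δ ≈ 0.580.
p = a·p₁ + b·p₂ ≈ (0.672, 0.732, -0.111); φ = arcsin(p_z) ≈ -6.36°, λ = atan2(p_y, p_x) ≈ 47.45°.

≈ lat -6.4°, lon 47.4°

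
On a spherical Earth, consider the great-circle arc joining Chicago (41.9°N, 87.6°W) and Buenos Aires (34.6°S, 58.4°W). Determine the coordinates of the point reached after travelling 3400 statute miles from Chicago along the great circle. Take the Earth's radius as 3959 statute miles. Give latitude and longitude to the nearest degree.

Write both endpoints as unit vectors p₁, p₂ with components (cos φ cos λ, cos φ sin λ, sin φ).
The central angle between the endpoints is δ = arccos(p₁·p₂) ≈ 1.415 rad (81.0°). The total great-circle distance is δ·R ≈ 1.415 × 3959 ≈ 5600 mi, so the target fraction is f = 3400/5600 ≈ 0.607.
Interpolate at f ≈ 0.607 with slerp weights a = sin((1−f)δ)/sin δ ≈ 0.534, b = sin(fδ)/sin δ ≈ 0.766.
p = a·p₁ + b·p₂ ≈ (0.347, -0.934, -0.079); φ = arcsin(p_z) ≈ -4.50°, λ = atan2(p_y, p_x) ≈ -69.62°.

≈ 5°S, 70°W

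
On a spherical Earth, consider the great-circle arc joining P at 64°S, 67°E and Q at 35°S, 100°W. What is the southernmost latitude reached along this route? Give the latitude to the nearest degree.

The great circle lies in the plane with unit normal n̂ = (p₁ × p₂)/|p₁ × p₂|.
Here n̂_z ≈ -0.082; the vertex latitude is φ_max = arccos|n̂_z| ≈ 85.3°.
Check via Clairaut: cos φ_max = |cos φ₁| · sin C = cos(64.0°)·sin(169.2°) ≈ 0.082, again giving ≈ 85.3°.

≈ 85°S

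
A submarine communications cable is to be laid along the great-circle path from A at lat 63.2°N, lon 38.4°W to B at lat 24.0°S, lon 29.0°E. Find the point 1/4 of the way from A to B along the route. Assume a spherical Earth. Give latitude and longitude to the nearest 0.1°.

≈ lat 45.0°N, lon 6.8°W

Write both endpoints as unit vectors p₁, p₂ with components (cos φ cos λ, cos φ sin λ, sin φ).
The central angle between the endpoints is δ = arccos(p₁·p₂) ≈ 1.777 rad (101.8°).
Interpolate at f = 1/4 with slerp weights a = sin((1−f)δ)/sin δ ≈ 0.993, b = sin(fδ)/sin δ ≈ 0.439.
p = a·p₁ + b·p₂ ≈ (0.702, -0.084, 0.708); φ = arcsin(p_z) ≈ 45.04°, λ = atan2(p_y, p_x) ≈ -6.79°.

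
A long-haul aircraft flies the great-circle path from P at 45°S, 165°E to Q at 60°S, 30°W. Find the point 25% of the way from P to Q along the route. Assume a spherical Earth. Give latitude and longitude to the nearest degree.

≈ 63°S, 170°E

Write both endpoints as unit vectors p₁, p₂ with components (cos φ cos λ, cos φ sin λ, sin φ).
The central angle between the endpoints is δ = arccos(p₁·p₂) ≈ 1.297 rad (74.3°).
Interpolate at f = 0.25 with slerp weights a = sin((1−f)δ)/sin δ ≈ 0.858, b = sin(fδ)/sin δ ≈ 0.331.
p = a·p₁ + b·p₂ ≈ (-0.443, 0.074, -0.893); φ = arcsin(p_z) ≈ -63.31°, λ = atan2(p_y, p_x) ≈ 170.47°.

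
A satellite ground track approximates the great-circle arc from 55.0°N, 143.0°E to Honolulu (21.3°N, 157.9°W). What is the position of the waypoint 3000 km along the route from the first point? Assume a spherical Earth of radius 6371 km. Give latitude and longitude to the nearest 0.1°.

Write both endpoints as unit vectors p₁, p₂ with components (cos φ cos λ, cos φ sin λ, sin φ).
The central angle between the endpoints is δ = arccos(p₁·p₂) ≈ 0.962 rad (55.1°). The total great-circle distance is δ·R ≈ 0.962 × 6371 ≈ 6128 km, so the target fraction is f = 3000/6128 ≈ 0.490.
Interpolate at f ≈ 0.490 with slerp weights a = sin((1−f)δ)/sin δ ≈ 0.575, b = sin(fδ)/sin δ ≈ 0.553.
p = a·p₁ + b·p₂ ≈ (-0.741, 0.005, 0.672); φ = arcsin(p_z) ≈ 42.20°, λ = atan2(p_y, p_x) ≈ 179.65°.

≈ 42.2°N, 179.6°E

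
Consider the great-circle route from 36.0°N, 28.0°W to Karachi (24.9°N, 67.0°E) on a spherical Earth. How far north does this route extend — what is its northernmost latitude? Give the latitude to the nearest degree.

≈ 42°N

The great circle lies in the plane with unit normal n̂ = (p₁ × p₂)/|p₁ × p₂|.
Here n̂_z ≈ +0.744; the vertex latitude is φ_max = arccos|n̂_z| ≈ 42.0°.
Check via Clairaut: cos φ_max = |cos φ₁| · sin C = cos(36.0°)·sin(66.8°) ≈ 0.744, again giving ≈ 42.0°.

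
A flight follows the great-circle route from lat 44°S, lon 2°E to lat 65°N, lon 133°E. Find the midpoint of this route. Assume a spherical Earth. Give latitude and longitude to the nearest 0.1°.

≈ lat 21.2°N, lon 37.8°E

The haversine formula gives a central angle δ ≈ 2.548 rad (146.0°) between the endpoints.
Interpolate at f = 1/2 with slerp weights a = sin((1−f)δ)/sin δ ≈ 1.710, b = sin(fδ)/sin δ ≈ 1.710.
p = a·p₁ + b·p₂ ≈ (0.736, 0.571, 0.362); φ = arcsin(p_z) ≈ 21.22°, λ = atan2(p_y, p_x) ≈ 37.81°.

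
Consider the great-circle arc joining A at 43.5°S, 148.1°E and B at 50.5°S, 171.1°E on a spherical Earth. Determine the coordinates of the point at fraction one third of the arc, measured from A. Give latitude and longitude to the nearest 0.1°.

≈ 46.3°S, 155.1°E

Convert each endpoint to a unit vector on the sphere (x = cos φ cos λ, y = cos φ sin λ, z = sin φ).
The central angle between the endpoints is δ = arccos(p₁·p₂) ≈ 0.298 rad (17.1°).
Interpolate at f = 1/3 with slerp weights a = sin((1−f)δ)/sin δ ≈ 0.672, b = sin(fδ)/sin δ ≈ 0.338.
p = a·p₁ + b·p₂ ≈ (-0.626, 0.291, -0.723); φ = arcsin(p_z) ≈ -46.33°, λ = atan2(p_y, p_x) ≈ 155.08°.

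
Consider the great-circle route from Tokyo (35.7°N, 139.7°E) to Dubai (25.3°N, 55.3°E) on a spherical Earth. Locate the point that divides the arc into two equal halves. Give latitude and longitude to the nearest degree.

≈ (38°N, 95°E)

Convert each endpoint to a unit vector on the sphere (x = cos φ cos λ, y = cos φ sin λ, z = sin φ).
The central angle between the endpoints is δ = arccos(p₁·p₂) ≈ 1.244 rad (71.3°).
Interpolate at f = 1/2 with slerp weights a = sin((1−f)δ)/sin δ ≈ 0.615, b = sin(fδ)/sin δ ≈ 0.615.
p = a·p₁ + b·p₂ ≈ (-0.064, 0.780, 0.622); φ = arcsin(p_z) ≈ 38.46°, λ = atan2(p_y, p_x) ≈ 94.72°.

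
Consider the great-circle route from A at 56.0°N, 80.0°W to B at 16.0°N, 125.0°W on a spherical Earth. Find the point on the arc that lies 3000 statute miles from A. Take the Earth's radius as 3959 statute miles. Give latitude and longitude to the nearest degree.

≈ 24°N, 120°W

Convert each endpoint to a unit vector on the sphere (x = cos φ cos λ, y = cos φ sin λ, z = sin φ).
The central angle between the endpoints is δ = arccos(p₁·p₂) ≈ 0.916 rad (52.5°). The total great-circle distance is δ·R ≈ 0.916 × 3959 ≈ 3628 mi, so the target fraction is f = 3000/3628 ≈ 0.827.
Interpolate at f ≈ 0.827 with slerp weights a = sin((1−f)δ)/sin δ ≈ 0.199, b = sin(fδ)/sin δ ≈ 0.866.
p = a·p₁ + b·p₂ ≈ (-0.458, -0.792, 0.404); φ = arcsin(p_z) ≈ 23.82°, λ = atan2(p_y, p_x) ≈ -120.06°.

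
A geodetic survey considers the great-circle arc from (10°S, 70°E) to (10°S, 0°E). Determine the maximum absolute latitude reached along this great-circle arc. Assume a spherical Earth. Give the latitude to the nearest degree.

≈ 12°S

The great circle lies in the plane with unit normal n̂ = (p₁ × p₂)/|p₁ × p₂|.
Here n̂_z ≈ -0.978; the vertex latitude is φ_max = arccos|n̂_z| ≈ 12.1°.
Check via Clairaut: cos φ_max = |cos φ₁| · sin C = cos(10.0°)·sin(96.9°) ≈ 0.978, again giving ≈ 12.1°.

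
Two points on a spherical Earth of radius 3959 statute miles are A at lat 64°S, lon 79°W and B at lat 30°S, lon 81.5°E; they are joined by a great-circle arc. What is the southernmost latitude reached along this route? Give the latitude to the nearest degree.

≈ 83°S

The great circle lies in the plane with unit normal n̂ = (p₁ × p₂)/|p₁ × p₂|.
Here n̂_z ≈ +0.127; the vertex latitude is φ_max = arccos|n̂_z| ≈ 82.7°.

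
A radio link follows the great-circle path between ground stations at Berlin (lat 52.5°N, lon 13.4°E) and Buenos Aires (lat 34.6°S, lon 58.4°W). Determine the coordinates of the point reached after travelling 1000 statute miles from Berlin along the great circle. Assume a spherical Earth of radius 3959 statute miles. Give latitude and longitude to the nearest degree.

Convert each endpoint to a unit vector on the sphere (x = cos φ cos λ, y = cos φ sin λ, z = sin φ).
The central angle between the endpoints is δ = arccos(p₁·p₂) ≈ 1.869 rad (107.1°). The total great-circle distance is δ·R ≈ 1.869 × 3959 ≈ 7400 mi, so the target fraction is f = 1000/7400 ≈ 0.135.
Interpolate at f ≈ 0.135 with slerp weights a = sin((1−f)δ)/sin δ ≈ 1.045, b = sin(fδ)/sin δ ≈ 0.261.
p = a·p₁ + b·p₂ ≈ (0.732, -0.036, 0.681); φ = arcsin(p_z) ≈ 42.90°, λ = atan2(p_y, p_x) ≈ -2.81°.

≈ lat 43°N, lon 3°W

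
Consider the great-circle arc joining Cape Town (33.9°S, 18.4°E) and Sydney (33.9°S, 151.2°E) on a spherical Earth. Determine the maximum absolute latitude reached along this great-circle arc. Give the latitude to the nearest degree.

The great circle lies in the plane with unit normal n̂ = (p₁ × p₂)/|p₁ × p₂|.
Here n̂_z ≈ +0.512; the vertex latitude is φ_max = arccos|n̂_z| ≈ 59.2°.

≈ 59°S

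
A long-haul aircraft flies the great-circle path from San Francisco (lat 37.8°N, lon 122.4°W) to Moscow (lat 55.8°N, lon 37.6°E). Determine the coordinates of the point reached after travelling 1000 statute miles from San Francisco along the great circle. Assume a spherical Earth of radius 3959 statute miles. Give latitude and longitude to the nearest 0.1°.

The haversine formula gives a central angle δ ≈ 1.481 rad (84.9°) between the endpoints. The total great-circle distance is δ·R ≈ 1.481 × 3959 ≈ 5864 mi, so the target fraction is f = 1000/5864 ≈ 0.171.
Interpolate at f ≈ 0.171 with slerp weights a = sin((1−f)δ)/sin δ ≈ 0.946, b = sin(fδ)/sin δ ≈ 0.251.
p = a·p₁ + b·p₂ ≈ (-0.289, -0.545, 0.787); φ = arcsin(p_z) ≈ 51.93°, λ = atan2(p_y, p_x) ≈ -117.91°.

≈ lat 51.9°N, lon 117.9°W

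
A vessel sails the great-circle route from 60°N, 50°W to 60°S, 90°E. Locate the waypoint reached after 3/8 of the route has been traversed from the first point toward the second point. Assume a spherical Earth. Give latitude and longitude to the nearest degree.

≈ 18°N, 10°E

The haversine formula gives a central angle δ ≈ 2.798 rad (160.3°) between the endpoints.
Interpolate at f = 3/8 with slerp weights a = sin((1−f)δ)/sin δ ≈ 2.921, b = sin(fδ)/sin δ ≈ 2.573.
p = a·p₁ + b·p₂ ≈ (0.939, 0.168, 0.301); φ = arcsin(p_z) ≈ 17.53°, λ = atan2(p_y, p_x) ≈ 10.13°.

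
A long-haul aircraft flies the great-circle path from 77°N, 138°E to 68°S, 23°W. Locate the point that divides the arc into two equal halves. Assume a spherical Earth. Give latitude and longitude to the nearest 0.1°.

Convert each endpoint to a unit vector on the sphere (x = cos φ cos λ, y = cos φ sin λ, z = sin φ).
The central angle between the endpoints is δ = arccos(p₁·p₂) ≈ 2.957 rad (169.5°).
Interpolate at f = 1/2 with slerp weights a = sin((1−f)δ)/sin δ ≈ 5.439, b = sin(fδ)/sin δ ≈ 5.439.
p = a·p₁ + b·p₂ ≈ (0.966, 0.023, 0.257); φ = arcsin(p_z) ≈ 14.87°, λ = atan2(p_y, p_x) ≈ 1.34°.

≈ 14.9°N, 1.3°E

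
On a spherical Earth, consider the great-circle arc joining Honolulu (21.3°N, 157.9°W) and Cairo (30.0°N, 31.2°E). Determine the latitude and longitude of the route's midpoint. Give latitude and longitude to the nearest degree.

≈ 80°N, 141°E

Convert each endpoint to a unit vector on the sphere (x = cos φ cos λ, y = cos φ sin λ, z = sin φ).
The central angle between the endpoints is δ = arccos(p₁·p₂) ≈ 2.233 rad (128.0°).
Interpolate at f = 1/2 with slerp weights a = sin((1−f)δ)/sin δ ≈ 1.140, b = sin(fδ)/sin δ ≈ 1.140.
p = a·p₁ + b·p₂ ≈ (-0.140, 0.112, 0.984); φ = arcsin(p_z) ≈ 79.70°, λ = atan2(p_y, p_x) ≈ 141.31°.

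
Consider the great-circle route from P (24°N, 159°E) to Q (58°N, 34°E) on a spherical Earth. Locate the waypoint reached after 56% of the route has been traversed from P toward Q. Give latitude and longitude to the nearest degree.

Convert each endpoint to a unit vector on the sphere (x = cos φ cos λ, y = cos φ sin λ, z = sin φ).
The central angle between the endpoints is δ = arccos(p₁·p₂) ≈ 1.503 rad (86.1°).
Interpolate at f = 0.56 with slerp weights a = sin((1−f)δ)/sin δ ≈ 0.616, b = sin(fδ)/sin δ ≈ 0.748.
p = a·p₁ + b·p₂ ≈ (-0.197, 0.423, 0.884); φ = arcsin(p_z) ≈ 62.19°, λ = atan2(p_y, p_x) ≈ 114.93°.

≈ (62°N, 115°E)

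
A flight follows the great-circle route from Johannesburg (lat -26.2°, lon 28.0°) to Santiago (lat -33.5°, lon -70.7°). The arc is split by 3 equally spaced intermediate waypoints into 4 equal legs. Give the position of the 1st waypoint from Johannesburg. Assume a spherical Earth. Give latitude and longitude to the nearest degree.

The haversine formula gives a central angle δ ≈ 1.440 rad (82.5°) between the endpoints.
Interpolate at f = 1/4 with slerp weights a = sin((1−f)δ)/sin δ ≈ 0.890, b = sin(fδ)/sin δ ≈ 0.355.
p = a·p₁ + b·p₂ ≈ (0.803, 0.095, -0.589); φ = arcsin(p_z) ≈ -36.07°, λ = atan2(p_y, p_x) ≈ 6.76°.

≈ lat -36°, lon 7°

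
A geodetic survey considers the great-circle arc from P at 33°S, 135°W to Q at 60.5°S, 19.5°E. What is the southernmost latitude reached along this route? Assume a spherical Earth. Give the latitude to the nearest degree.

The great circle lies in the plane with unit normal n̂ = (p₁ × p₂)/|p₁ × p₂|.
Here n̂_z ≈ +0.179; the vertex latitude is φ_max = arccos|n̂_z| ≈ 79.7°.
Check via Clairaut: cos φ_max = |cos φ₁| · sin C = cos(33.0°)·sin(167.7°) ≈ 0.179, again giving ≈ 79.7°.

≈ 80°S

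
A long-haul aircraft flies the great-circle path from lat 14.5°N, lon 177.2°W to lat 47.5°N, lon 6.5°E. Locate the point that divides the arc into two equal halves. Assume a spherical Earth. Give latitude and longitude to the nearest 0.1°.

Convert each endpoint to a unit vector on the sphere (x = cos φ cos λ, y = cos φ sin λ, z = sin φ).
The central angle between the endpoints is δ = arccos(p₁·p₂) ≈ 2.058 rad (117.9°).
Interpolate at f = 1/2 with slerp weights a = sin((1−f)δ)/sin δ ≈ 0.970, b = sin(fδ)/sin δ ≈ 0.970.
p = a·p₁ + b·p₂ ≈ (-0.287, 0.028, 0.958); φ = arcsin(p_z) ≈ 73.25°, λ = atan2(p_y, p_x) ≈ 174.36°.

≈ lat 73.3°N, lon 174.4°E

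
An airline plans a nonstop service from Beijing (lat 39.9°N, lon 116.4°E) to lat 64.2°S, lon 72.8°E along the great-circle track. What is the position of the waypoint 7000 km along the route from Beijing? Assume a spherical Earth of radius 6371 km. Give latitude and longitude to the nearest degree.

≈ lat 21°S, lon 99°E

Write both endpoints as unit vectors p₁, p₂ with components (cos φ cos λ, cos φ sin λ, sin φ).
The central angle between the endpoints is δ = arccos(p₁·p₂) ≈ 1.913 rad (109.6°). The total great-circle distance is δ·R ≈ 1.913 × 6371 ≈ 12189 km, so the target fraction is f = 7000/12189 ≈ 0.574.
Interpolate at f ≈ 0.574 with slerp weights a = sin((1−f)δ)/sin δ ≈ 0.772, b = sin(fδ)/sin δ ≈ 0.946.
p = a·p₁ + b·p₂ ≈ (-0.142, 0.924, -0.356); φ = arcsin(p_z) ≈ -20.85°, λ = atan2(p_y, p_x) ≈ 98.72°.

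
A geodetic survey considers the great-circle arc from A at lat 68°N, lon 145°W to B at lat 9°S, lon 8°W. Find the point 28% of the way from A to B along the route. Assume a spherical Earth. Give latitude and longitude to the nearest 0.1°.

≈ lat 66.8°N, lon 53.0°W

Convert each endpoint to a unit vector on the sphere (x = cos φ cos λ, y = cos φ sin λ, z = sin φ).
The central angle between the endpoints is δ = arccos(p₁·p₂) ≈ 1.999 rad (114.6°).
Interpolate at f = 0.28 with slerp weights a = sin((1−f)δ)/sin δ ≈ 1.090, b = sin(fδ)/sin δ ≈ 0.584.
p = a·p₁ + b·p₂ ≈ (0.237, -0.314, 0.919); φ = arcsin(p_z) ≈ 66.83°, λ = atan2(p_y, p_x) ≈ -53.04°.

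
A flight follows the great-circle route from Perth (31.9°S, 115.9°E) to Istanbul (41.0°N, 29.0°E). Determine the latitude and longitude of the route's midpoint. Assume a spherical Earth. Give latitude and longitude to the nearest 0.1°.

Convert each endpoint to a unit vector on the sphere (x = cos φ cos λ, y = cos φ sin λ, z = sin φ).
The central angle between the endpoints is δ = arccos(p₁·p₂) ≈ 1.888 rad (108.2°).
Interpolate at f = 1/2 with slerp weights a = sin((1−f)δ)/sin δ ≈ 0.853, b = sin(fδ)/sin δ ≈ 0.853.
p = a·p₁ + b·p₂ ≈ (0.247, 0.963, 0.109); φ = arcsin(p_z) ≈ 6.25°, λ = atan2(p_y, p_x) ≈ 75.64°.

≈ 6.2°N, 75.6°E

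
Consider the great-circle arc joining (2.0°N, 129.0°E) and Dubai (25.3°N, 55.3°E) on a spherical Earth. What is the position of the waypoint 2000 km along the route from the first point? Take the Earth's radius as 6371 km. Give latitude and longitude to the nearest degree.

Convert each endpoint to a unit vector on the sphere (x = cos φ cos λ, y = cos φ sin λ, z = sin φ).
The central angle between the endpoints is δ = arccos(p₁·p₂) ≈ 1.299 rad (74.4°). The total great-circle distance is δ·R ≈ 1.299 × 6371 ≈ 8276 km, so the target fraction is f = 2000/8276 ≈ 0.242.
Interpolate at f ≈ 0.242 with slerp weights a = sin((1−f)δ)/sin δ ≈ 0.865, b = sin(fδ)/sin δ ≈ 0.321.
p = a·p₁ + b·p₂ ≈ (-0.379, 0.910, 0.167); φ = arcsin(p_z) ≈ 9.62°, λ = atan2(p_y, p_x) ≈ 112.61°.

≈ (10°N, 113°E)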